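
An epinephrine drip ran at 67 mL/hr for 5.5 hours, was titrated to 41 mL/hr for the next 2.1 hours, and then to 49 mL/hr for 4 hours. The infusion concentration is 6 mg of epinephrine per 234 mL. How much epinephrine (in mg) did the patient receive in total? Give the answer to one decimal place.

Concentration = 6 mg ÷ 234 mL = 0.02564103 mg/mL
Stage 1: 67 mL/hr × 5.5 hr = 368.5 mL → 368.5 mL × 0.02564103 mg/mL = 9.448718 mg
Stage 2: 41 mL/hr × 2.1 hr = 86.1 mL → 86.1 mL × 0.02564103 mg/mL = 2.207692 mg
Stage 3: 49 mL/hr × 4 hr = 196 mL → 196 mL × 0.02564103 mg/mL = 5.025641 mg
Total = 9.448718 + 2.207692 + 5.025641 = 16.68205 mg

16.7 mg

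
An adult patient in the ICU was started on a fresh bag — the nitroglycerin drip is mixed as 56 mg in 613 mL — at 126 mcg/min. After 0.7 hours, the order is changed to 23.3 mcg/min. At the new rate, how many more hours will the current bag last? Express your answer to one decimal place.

Initial rate:
126 mcg/min × 60 min/hr = 7560 mcg/hr
Concentration = 56 mg ÷ 613 mL = 0.091354 mg/mL = 91.354 mcg/mL
Rate = 7560 mcg/hr ÷ 91.354 mcg/mL = 82.755 mL/hr
Volume infused so far = 82.755 mL/hr × 0.7 hr = 57.9285 mL
Volume remaining = 613 − 57.9285 = 555.0715 mL
New rate:
23.3 mcg/min × 60 min/hr = 1398 mcg/hr
Rate = 1398 mcg/hr ÷ 91.354 mcg/mL = 15.30311 mL/hr
Time remaining = 555.0715 mL ÷ 15.30311 mL/hr = 36.27182 hr

36.3 hours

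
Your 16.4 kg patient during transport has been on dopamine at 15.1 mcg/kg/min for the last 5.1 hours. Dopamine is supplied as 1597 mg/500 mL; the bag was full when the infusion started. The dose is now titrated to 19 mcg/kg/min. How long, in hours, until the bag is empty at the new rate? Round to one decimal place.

81.4 hours

Initial rate:
Dose = 15.1 mcg/kg/min × 16.4 kg = 247.64 mcg/min
247.64 mcg/min × 60 min/hr = 14858.4 mcg/hr
Concentration = 1597 mg ÷ 500 mL = 3.194 mg/mL = 3194 mcg/mL
Rate = 14858.4 mcg/hr ÷ 3194 mcg/mL = 4.651972 mL/hr
Volume infused so far = 4.651972 mL/hr × 5.1 hr = 23.72506 mL
Volume remaining = 500 − 23.72506 = 476.2749 mL
New rate:
Dose = 19 mcg/kg/min × 16.4 kg = 311.6 mcg/min
311.6 mcg/min × 60 min/hr = 18696 mcg/hr
Rate = 18696 mcg/hr ÷ 3194 mcg/mL = 5.853475 mL/hr
Time remaining = 476.2749 mL ÷ 5.853475 mL/hr = 81.36618 hr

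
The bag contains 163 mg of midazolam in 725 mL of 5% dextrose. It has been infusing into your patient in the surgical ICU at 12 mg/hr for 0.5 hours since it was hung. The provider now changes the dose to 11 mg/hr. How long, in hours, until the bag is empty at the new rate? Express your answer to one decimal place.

Initial rate:
Concentration = 163 mg ÷ 725 mL = 0.2248276 mg/mL
Rate = 12 mg/hr ÷ 0.2248276 mg/mL = 53.37423 mL/hr
Volume infused so far = 53.37423 mL/hr × 0.5 hr = 26.68712 mL
Volume remaining = 725 − 26.68712 = 698.3129 mL
New rate:
Rate = 11 mg/hr ÷ 0.2248276 mg/mL = 48.92638 mL/hr
Time remaining = 698.3129 mL ÷ 48.92638 mL/hr = 14.27273 hr

14.3 hours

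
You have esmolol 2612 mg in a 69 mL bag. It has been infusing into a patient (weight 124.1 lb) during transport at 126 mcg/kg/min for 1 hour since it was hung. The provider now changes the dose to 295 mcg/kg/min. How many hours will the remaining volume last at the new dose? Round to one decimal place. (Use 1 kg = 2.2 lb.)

Initial rate:
Weight = 124.1 lb ÷ 2.2 lb/kg = 56.40909 kg
Dose = 126 mcg/kg/min × 56.40909 kg = 7107.545 mcg/min
7107.545 mcg/min × 60 min/hr = 426452.7 mcg/hr
Concentration = 2612 mg ÷ 69 mL = 37.85507 mg/mL = 37855.07 mcg/mL
Rate = 426452.7 mcg/hr ÷ 37855.07 mcg/mL = 11.26541 mL/hr
Volume infused so far = 11.26541 mL/hr × 1 hr = 11.26541 mL
Volume remaining = 69 − 11.26541 = 57.73459 mL
New rate:
Dose = 295 mcg/kg/min × 56.40909 kg = 16640.68 mcg/min
16640.68 mcg/min × 60 min/hr = 998440.9 mcg/hr
Rate = 998440.9 mcg/hr ÷ 37855.07 mcg/mL = 26.37535 mL/hr
Time remaining = 57.73459 mL ÷ 26.37535 mL/hr = 2.18896 hr

2.2 hours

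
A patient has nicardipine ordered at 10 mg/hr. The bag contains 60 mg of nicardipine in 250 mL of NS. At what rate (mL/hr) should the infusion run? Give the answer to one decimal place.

Concentration = 60 mg ÷ 250 mL = 0.24 mg/mL
Rate = 10 mg/hr ÷ 0.24 mg/mL = 41.66667 mL/hr

41.7 mL/hr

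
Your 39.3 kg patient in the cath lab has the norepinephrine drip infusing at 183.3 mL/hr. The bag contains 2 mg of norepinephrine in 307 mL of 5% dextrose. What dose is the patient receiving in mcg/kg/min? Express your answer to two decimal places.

Concentration = 2 mg ÷ 307 mL = 0.006514658 mg/mL = 6.514658 mcg/mL
Drug rate = 183.3 mL/hr × 6.514658 mcg/mL = 1194.137 mcg/hr
1194.137 mcg/hr ÷ 60 min/hr = 19.90228 mcg/min
19.90228 mcg/min ÷ 39.3 kg = 0.5064193 mcg/kg/min

0.51 mcg/kg/min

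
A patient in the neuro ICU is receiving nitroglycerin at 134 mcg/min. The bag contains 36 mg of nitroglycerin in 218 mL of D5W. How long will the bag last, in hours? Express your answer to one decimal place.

4.5 hours

134 mcg/min × 60 min/hr = 8040 mcg/hr
Concentration = 36 mg ÷ 218 mL = 0.1651376 mg/mL = 165.1376 mcg/mL
Rate = 8040 mcg/hr ÷ 165.1376 mcg/mL = 48.68667 mL/hr
Duration = 218 mL ÷ 48.68667 mL/hr = 4.477612 hr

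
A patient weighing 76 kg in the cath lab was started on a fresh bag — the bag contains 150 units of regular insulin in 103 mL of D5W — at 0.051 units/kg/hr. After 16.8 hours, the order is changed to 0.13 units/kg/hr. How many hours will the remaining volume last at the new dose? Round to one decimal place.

8.6 hours

Initial rate:
Dose = 0.051 units/kg/hr × 76 kg = 3.876 units/hr
Concentration = 150 units ÷ 103 mL = 1.456311 units/mL
Rate = 3.876 units/hr ÷ 1.456311 units/mL = 2.66152 mL/hr
Volume infused so far = 2.66152 mL/hr × 16.8 hr = 44.71354 mL
Volume remaining = 103 − 44.71354 = 58.28646 mL
New rate:
Dose = 0.13 units/kg/hr × 76 kg = 9.88 units/hr
Rate = 9.88 units/hr ÷ 1.456311 units/mL = 6.784267 mL/hr
Time remaining = 58.28646 mL ÷ 6.784267 mL/hr = 8.591417 hr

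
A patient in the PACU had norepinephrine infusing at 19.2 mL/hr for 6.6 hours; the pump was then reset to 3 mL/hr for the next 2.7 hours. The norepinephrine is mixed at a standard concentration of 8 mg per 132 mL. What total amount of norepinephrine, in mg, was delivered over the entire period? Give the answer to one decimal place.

Concentration = 8 mg ÷ 132 mL = 0.06060606 mg/mL
Stage 1: 19.2 mL/hr × 6.6 hr = 126.72 mL → 126.72 mL × 0.06060606 mg/mL = 7.68 mg
Stage 2: 3 mL/hr × 2.7 hr = 8.1 mL → 8.1 mL × 0.06060606 mg/mL = 0.4909091 mg
Total = 7.68 + 0.4909091 = 8.170909 mg

8.2 mg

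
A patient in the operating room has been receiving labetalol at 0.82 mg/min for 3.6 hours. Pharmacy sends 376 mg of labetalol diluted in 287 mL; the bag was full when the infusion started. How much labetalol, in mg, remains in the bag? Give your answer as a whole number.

0.82 mg/min × 60 min/hr = 49.2 mg/hr
Concentration = 376 mg ÷ 287 mL = 1.310105 mg/mL
Rate = 49.2 mg/hr ÷ 1.310105 mg/mL = 37.55426 mL/hr
Volume infused = 37.55426 mL/hr × 3.6 hr = 135.1953 mL
Volume remaining = 287 − 135.1953 = 151.8047 mL
Drug remaining = 151.8047 mL × 1.310105 mg/mL = 198.88 mg

199 mg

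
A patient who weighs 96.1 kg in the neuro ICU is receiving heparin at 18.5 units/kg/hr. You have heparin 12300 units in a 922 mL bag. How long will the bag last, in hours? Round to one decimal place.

6.9 hours

Dose = 18.5 units/kg/hr × 96.1 kg = 1777.85 units/hr
Concentration = 12300 units ÷ 922 mL = 13.34056 units/mL
Rate = 1777.85 units/hr ÷ 13.34056 units/mL = 133.2665 mL/hr
Duration = 922 mL ÷ 133.2665 mL/hr = 6.918469 hr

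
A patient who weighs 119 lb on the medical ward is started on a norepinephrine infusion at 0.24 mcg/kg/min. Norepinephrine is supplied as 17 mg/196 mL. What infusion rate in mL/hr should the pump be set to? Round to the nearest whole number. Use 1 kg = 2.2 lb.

Weight = 119 lb ÷ 2.2 lb/kg = 54.09091 kg
Dose = 0.24 mcg/kg/min × 54.09091 kg = 12.98182 mcg/min
12.98182 mcg/min × 60 min/hr = 778.9091 mcg/hr
Concentration = 17 mg ÷ 196 mL = 0.08673469 mg/mL = 86.73469 mcg/mL
Rate = 778.9091 mcg/hr ÷ 86.73469 mcg/mL = 8.980364 mL/hr

9 mL/hr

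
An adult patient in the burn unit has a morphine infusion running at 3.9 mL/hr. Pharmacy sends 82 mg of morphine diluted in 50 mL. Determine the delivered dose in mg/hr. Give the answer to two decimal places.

Concentration = 82 mg ÷ 50 mL = 1.64 mg/mL
Drug rate = 3.9 mL/hr × 1.64 mg/mL = 6.396 mg/hr

6.40 mg/hr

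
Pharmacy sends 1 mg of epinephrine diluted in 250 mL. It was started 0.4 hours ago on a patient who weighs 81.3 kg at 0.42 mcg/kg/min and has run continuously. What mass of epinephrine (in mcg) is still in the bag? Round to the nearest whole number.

Dose = 0.42 mcg/kg/min × 81.3 kg = 34.146 mcg/min
34.146 mcg/min × 60 min/hr = 2048.76 mcg/hr
Concentration = 1 mg ÷ 250 mL = 0.004 mg/mL = 4 mcg/mL
Rate = 2048.76 mcg/hr ÷ 4 mcg/mL = 512.19 mL/hr
Volume infused = 512.19 mL/hr × 0.4 hr = 204.876 mL
Volume remaining = 250 − 204.876 = 45.124 mL
Drug remaining = 45.124 mL × 4 mcg/mL = 180.496 mcg

180 mcg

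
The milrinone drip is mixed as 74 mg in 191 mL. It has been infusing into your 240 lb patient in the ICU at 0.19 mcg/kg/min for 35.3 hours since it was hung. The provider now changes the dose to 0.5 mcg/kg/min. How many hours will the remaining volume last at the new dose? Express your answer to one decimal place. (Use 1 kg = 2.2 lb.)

Initial rate:
Weight = 240 lb ÷ 2.2 lb/kg = 109.0909 kg
Dose = 0.19 mcg/kg/min × 109.0909 kg = 20.72727 mcg/min
20.72727 mcg/min × 60 min/hr = 1243.636 mcg/hr
Concentration = 74 mg ÷ 191 mL = 0.3874346 mg/mL = 387.4346 mcg/mL
Rate = 1243.636 mcg/hr ÷ 387.4346 mcg/mL = 3.209926 mL/hr
Volume infused so far = 3.209926 mL/hr × 35.3 hr = 113.3104 mL
Volume remaining = 191 − 113.3104 = 77.6896 mL
New rate:
Dose = 0.5 mcg/kg/min × 109.0909 kg = 54.54545 mcg/min
54.54545 mcg/min × 60 min/hr = 3272.727 mcg/hr
Rate = 3272.727 mcg/hr ÷ 387.4346 mcg/mL = 8.447174 mL/hr
Time remaining = 77.6896 mL ÷ 8.447174 mL/hr = 9.197111 hr

9.2 hours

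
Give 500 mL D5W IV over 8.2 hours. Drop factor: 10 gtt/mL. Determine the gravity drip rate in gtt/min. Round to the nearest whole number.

500 mL ÷ (8.2 hr × 60 = 492 min) = 1.01626 mL/min
1.01626 mL/min × 10 gtt/mL = 10.1626 gtt/min

10 gtt/min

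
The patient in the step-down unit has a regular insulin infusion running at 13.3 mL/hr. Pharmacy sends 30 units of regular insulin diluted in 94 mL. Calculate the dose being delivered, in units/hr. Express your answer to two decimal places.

4.24 units/hr

Concentration = 30 units ÷ 94 mL = 0.3191489 units/mL
Drug rate = 13.3 mL/hr × 0.3191489 units/mL = 4.244681 units/hr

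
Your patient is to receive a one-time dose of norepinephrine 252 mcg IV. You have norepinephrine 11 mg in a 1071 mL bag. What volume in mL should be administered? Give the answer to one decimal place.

Concentration = 11 mg ÷ 1071 mL = 0.01027077 mg/mL = 10.27077 mcg/mL
Volume = 252 mcg ÷ 10.27077 mcg/mL = 24.53564 mL

24.5 mL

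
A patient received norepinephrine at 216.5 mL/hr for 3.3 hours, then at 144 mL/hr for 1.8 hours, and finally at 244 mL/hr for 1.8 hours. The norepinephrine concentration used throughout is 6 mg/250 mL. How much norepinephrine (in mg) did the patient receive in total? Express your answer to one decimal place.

Concentration = 6 mg ÷ 250 mL = 0.024 mg/mL
Stage 1: 216.5 mL/hr × 3.3 hr = 714.45 mL → 714.45 mL × 0.024 mg/mL = 17.1468 mg
Stage 2: 144 mL/hr × 1.8 hr = 259.2 mL → 259.2 mL × 0.024 mg/mL = 6.2208 mg
Stage 3: 244 mL/hr × 1.8 hr = 439.2 mL → 439.2 mL × 0.024 mg/mL = 10.5408 mg
Total = 17.1468 + 6.2208 + 10.5408 = 33.9084 mg

33.9 mg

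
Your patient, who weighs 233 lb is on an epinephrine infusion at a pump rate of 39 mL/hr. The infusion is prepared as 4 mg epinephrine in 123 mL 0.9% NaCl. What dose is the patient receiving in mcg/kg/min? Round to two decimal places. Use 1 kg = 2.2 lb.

Weight = 233 lb ÷ 2.2 lb/kg = 105.9091 kg
Concentration = 4 mg ÷ 123 mL = 0.03252033 mg/mL = 32.52033 mcg/mL
Drug rate = 39 mL/hr × 32.52033 mcg/mL = 1268.293 mcg/hr
1268.293 mcg/hr ÷ 60 min/hr = 21.13821 mcg/min
21.13821 mcg/min ÷ 105.9091 kg = 0.1995883 mcg/kg/min

0.20 mcg/kg/min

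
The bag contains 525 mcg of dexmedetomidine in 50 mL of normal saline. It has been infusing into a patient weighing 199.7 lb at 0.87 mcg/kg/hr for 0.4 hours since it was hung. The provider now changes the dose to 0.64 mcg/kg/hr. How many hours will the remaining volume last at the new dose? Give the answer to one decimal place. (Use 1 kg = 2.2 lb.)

8.5 hours

Initial rate:
Weight = 199.7 lb ÷ 2.2 lb/kg = 90.77273 kg
Dose = 0.87 mcg/kg/hr × 90.77273 kg = 78.97227 mcg/hr
Concentration = 525 mcg ÷ 50 mL = 10.5 mcg/mL
Rate = 78.97227 mcg/hr ÷ 10.5 mcg/mL = 7.521169 mL/hr
Volume infused so far = 7.521169 mL/hr × 0.4 hr = 3.008468 mL
Volume remaining = 50 − 3.008468 = 46.99153 mL
New rate:
Dose = 0.64 mcg/kg/hr × 90.77273 kg = 58.09455 mcg/hr
Rate = 58.09455 mcg/hr ÷ 10.5 mcg/mL = 5.532814 mL/hr
Time remaining = 46.99153 mL ÷ 5.532814 mL/hr = 8.493243 hr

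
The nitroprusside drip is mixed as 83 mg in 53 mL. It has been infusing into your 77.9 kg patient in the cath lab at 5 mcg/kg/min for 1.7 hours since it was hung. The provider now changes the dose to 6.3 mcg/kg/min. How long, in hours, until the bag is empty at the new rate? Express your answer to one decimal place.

1.5 hours

Initial rate:
Dose = 5 mcg/kg/min × 77.9 kg = 389.5 mcg/min
389.5 mcg/min × 60 min/hr = 23370 mcg/hr
Concentration = 83 mg ÷ 53 mL = 1.566038 mg/mL = 1566.038 mcg/mL
Rate = 23370 mcg/hr ÷ 1566.038 mcg/mL = 14.92301 mL/hr
Volume infused so far = 14.92301 mL/hr × 1.7 hr = 25.36912 mL
Volume remaining = 53 − 25.36912 = 27.63088 mL
New rate:
Dose = 6.3 mcg/kg/min × 77.9 kg = 490.77 mcg/min
490.77 mcg/min × 60 min/hr = 29446.2 mcg/hr
Rate = 29446.2 mcg/hr ÷ 1566.038 mcg/mL = 18.803 mL/hr
Time remaining = 27.63088 mL ÷ 18.803 mL/hr = 1.469494 hr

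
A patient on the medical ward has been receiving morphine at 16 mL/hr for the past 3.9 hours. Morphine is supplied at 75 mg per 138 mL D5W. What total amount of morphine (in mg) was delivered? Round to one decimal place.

Concentration = 75 mg ÷ 138 mL = 0.5434783 mg/mL
Drug rate = 16 mL/hr × 0.5434783 mg/mL = 8.695652 mg/hr
Total = 8.695652 mg/hr × 3.9 hr = 33.91304 mg

33.9 mg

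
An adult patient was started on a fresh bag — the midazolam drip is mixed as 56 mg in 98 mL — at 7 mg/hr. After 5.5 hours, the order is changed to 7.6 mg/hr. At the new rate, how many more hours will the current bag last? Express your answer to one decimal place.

Initial rate:
Concentration = 56 mg ÷ 98 mL = 0.5714286 mg/mL
Rate = 7 mg/hr ÷ 0.5714286 mg/mL = 12.25 mL/hr
Volume infused so far = 12.25 mL/hr × 5.5 hr = 67.375 mL
Volume remaining = 98 − 67.375 = 30.625 mL
New rate:
Rate = 7.6 mg/hr ÷ 0.5714286 mg/mL = 13.3 mL/hr
Time remaining = 30.625 mL ÷ 13.3 mL/hr = 2.302632 hr

2.3 hours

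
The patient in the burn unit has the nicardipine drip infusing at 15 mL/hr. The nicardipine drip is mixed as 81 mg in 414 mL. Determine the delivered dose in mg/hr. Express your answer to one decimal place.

Concentration = 81 mg ÷ 414 mL = 0.1956522 mg/mL
Drug rate = 15 mL/hr × 0.1956522 mg/mL = 2.934783 mg/hr

2.9 mg/hr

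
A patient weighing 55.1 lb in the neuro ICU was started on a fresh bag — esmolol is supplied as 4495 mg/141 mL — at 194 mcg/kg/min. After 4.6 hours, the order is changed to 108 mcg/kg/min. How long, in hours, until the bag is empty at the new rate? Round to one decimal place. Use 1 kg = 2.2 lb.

Initial rate:
Weight = 55.1 lb ÷ 2.2 lb/kg = 25.04545 kg
Dose = 194 mcg/kg/min × 25.04545 kg = 4858.818 mcg/min
4858.818 mcg/min × 60 min/hr = 291529.1 mcg/hr
Concentration = 4495 mg ÷ 141 mL = 31.87943 mg/mL = 31879.43 mcg/mL
Rate = 291529.1 mcg/hr ÷ 31879.43 mcg/mL = 9.144739 mL/hr
Volume infused so far = 9.144739 mL/hr × 4.6 hr = 42.0658 mL
Volume remaining = 141 − 42.0658 = 98.9342 mL
New rate:
Dose = 108 mcg/kg/min × 25.04545 kg = 2704.909 mcg/min
2704.909 mcg/min × 60 min/hr = 162294.5 mcg/hr
Rate = 162294.5 mcg/hr ÷ 31879.43 mcg/mL = 5.090886 mL/hr
Time remaining = 98.9342 mL ÷ 5.090886 mL/hr = 19.43359 hr

19.4 hours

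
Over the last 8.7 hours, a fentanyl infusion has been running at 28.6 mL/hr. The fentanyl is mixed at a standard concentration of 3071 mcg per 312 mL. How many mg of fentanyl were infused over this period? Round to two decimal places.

Concentration = 3071 mcg ÷ 312 mL = 9.842949 mcg/mL
Drug rate = 28.6 mL/hr × 9.842949 mcg/mL = 281.5083 mcg/hr
Total = 281.5083 mcg/hr × 8.7 hr = 2449.122 mcg = 2.449123 mg

2.45 mg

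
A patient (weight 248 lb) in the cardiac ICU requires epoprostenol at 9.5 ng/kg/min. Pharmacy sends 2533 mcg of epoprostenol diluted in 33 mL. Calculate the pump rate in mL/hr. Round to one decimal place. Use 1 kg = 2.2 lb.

Weight = 248 lb ÷ 2.2 lb/kg = 112.7273 kg
Dose = 9.5 ng/kg/min × 112.7273 kg = 1070.909 ng/min
1070.909 ng/min × 60 min/hr = 64254.55 ng/hr
Concentration = 2533 mcg ÷ 33 mL = 76.75758 mcg/mL = 76757.58 ng/mL
Rate = 64254.55 ng/hr ÷ 76757.58 ng/mL = 0.8371101 mL/hr

0.8 mL/hr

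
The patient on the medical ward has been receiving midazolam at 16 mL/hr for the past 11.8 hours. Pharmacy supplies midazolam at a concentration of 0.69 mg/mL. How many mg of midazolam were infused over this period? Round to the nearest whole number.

Drug rate = 16 mL/hr × 0.69 mg/mL = 11.04 mg/hr
Total = 11.04 mg/hr × 11.8 hr = 130.272 mg

130 mg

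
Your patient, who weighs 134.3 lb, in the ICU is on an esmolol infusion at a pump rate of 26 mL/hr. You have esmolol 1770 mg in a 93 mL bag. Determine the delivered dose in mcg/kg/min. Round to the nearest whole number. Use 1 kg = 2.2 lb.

Weight = 134.3 lb ÷ 2.2 lb/kg = 61.04545 kg
Concentration = 1770 mg ÷ 93 mL = 19.03226 mg/mL = 19032.26 mcg/mL
Drug rate = 26 mL/hr × 19032.26 mcg/mL = 494838.7 mcg/hr
494838.7 mcg/hr ÷ 60 min/hr = 8247.312 mcg/min
8247.312 mcg/min ÷ 61.04545 kg = 135.1012 mcg/kg/min

135 mcg/kg/min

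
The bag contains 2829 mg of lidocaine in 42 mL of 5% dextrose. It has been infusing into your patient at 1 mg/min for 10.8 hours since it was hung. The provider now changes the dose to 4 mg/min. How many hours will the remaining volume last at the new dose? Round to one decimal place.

9.1 hours

Initial rate:
1 mg/min × 60 min/hr = 60 mg/hr
Concentration = 2829 mg ÷ 42 mL = 67.35714 mg/mL
Rate = 60 mg/hr ÷ 67.35714 mg/mL = 0.8907741 mL/hr
Volume infused so far = 0.8907741 mL/hr × 10.8 hr = 9.620361 mL
Volume remaining = 42 − 9.620361 = 32.37964 mL
New rate:
4 mg/min × 60 min/hr = 240 mg/hr
Rate = 240 mg/hr ÷ 67.35714 mg/mL = 3.563097 mL/hr
Time remaining = 32.37964 mL ÷ 3.563097 mL/hr = 9.0875 hr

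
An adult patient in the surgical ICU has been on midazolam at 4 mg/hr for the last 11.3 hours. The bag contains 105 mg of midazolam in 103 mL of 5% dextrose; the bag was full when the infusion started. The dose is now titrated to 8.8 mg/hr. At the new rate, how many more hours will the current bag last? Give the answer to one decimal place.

6.8 hours

Initial rate:
Concentration = 105 mg ÷ 103 mL = 1.019417 mg/mL
Rate = 4 mg/hr ÷ 1.019417 mg/mL = 3.92381 mL/hr
Volume infused so far = 3.92381 mL/hr × 11.3 hr = 44.33905 mL
Volume remaining = 103 − 44.33905 = 58.66095 mL
New rate:
Rate = 8.8 mg/hr ÷ 1.019417 mg/mL = 8.632381 mL/hr
Time remaining = 58.66095 mL ÷ 8.632381 mL/hr = 6.795455 hr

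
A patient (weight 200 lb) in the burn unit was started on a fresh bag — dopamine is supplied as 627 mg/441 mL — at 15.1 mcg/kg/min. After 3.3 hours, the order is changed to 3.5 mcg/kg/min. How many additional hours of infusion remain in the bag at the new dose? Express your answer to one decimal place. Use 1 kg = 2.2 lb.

Initial rate:
Weight = 200 lb ÷ 2.2 lb/kg = 90.90909 kg
Dose = 15.1 mcg/kg/min × 90.90909 kg = 1372.727 mcg/min
1372.727 mcg/min × 60 min/hr = 82363.64 mcg/hr
Concentration = 627 mg ÷ 441 mL = 1.421769 mg/mL = 1421.769 mcg/mL
Rate = 82363.64 mcg/hr ÷ 1421.769 mcg/mL = 57.9304 mL/hr
Volume infused so far = 57.9304 mL/hr × 3.3 hr = 191.1703 mL
Volume remaining = 441 − 191.1703 = 249.8297 mL
New rate:
Dose = 3.5 mcg/kg/min × 90.90909 kg = 318.1818 mcg/min
318.1818 mcg/min × 60 min/hr = 19090.91 mcg/hr
Rate = 19090.91 mcg/hr ÷ 1421.769 mcg/mL = 13.42758 mL/hr
Time remaining = 249.8297 mL ÷ 13.42758 mL/hr = 18.60571 hr

18.6 hours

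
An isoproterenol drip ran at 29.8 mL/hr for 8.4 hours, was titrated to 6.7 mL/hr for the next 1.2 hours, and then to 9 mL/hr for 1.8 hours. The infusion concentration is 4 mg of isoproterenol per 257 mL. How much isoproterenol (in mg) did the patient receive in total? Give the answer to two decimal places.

4.27 mg

Concentration = 4 mg ÷ 257 mL = 0.0155642 mg/mL
Stage 1: 29.8 mL/hr × 8.4 hr = 250.32 mL → 250.32 mL × 0.0155642 mg/mL = 3.896031 mg
Stage 2: 6.7 mL/hr × 1.2 hr = 8.04 mL → 8.04 mL × 0.0155642 mg/mL = 0.1251362 mg
Stage 3: 9 mL/hr × 1.8 hr = 16.2 mL → 16.2 mL × 0.0155642 mg/mL = 0.2521401 mg
Total = 3.896031 + 0.1251362 + 0.2521401 = 4.273307 mg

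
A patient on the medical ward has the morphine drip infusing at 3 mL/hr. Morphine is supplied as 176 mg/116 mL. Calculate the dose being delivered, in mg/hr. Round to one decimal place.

Concentration = 176 mg ÷ 116 mL = 1.517241 mg/mL
Drug rate = 3 mL/hr × 1.517241 mg/mL = 4.551724 mg/hr

4.6 mg/hr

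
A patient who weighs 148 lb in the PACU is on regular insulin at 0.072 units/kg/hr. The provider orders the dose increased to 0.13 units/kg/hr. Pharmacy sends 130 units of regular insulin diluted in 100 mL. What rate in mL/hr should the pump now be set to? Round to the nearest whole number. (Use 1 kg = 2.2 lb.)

7 mL/hr

Weight = 148 lb ÷ 2.2 lb/kg = 67.27273 kg
Dose = 0.13 units/kg/hr × 67.27273 kg = 8.745455 units/hr
Concentration = 130 units ÷ 100 mL = 1.3 units/mL
Rate = 8.745455 units/hr ÷ 1.3 units/mL = 6.727273 mL/hr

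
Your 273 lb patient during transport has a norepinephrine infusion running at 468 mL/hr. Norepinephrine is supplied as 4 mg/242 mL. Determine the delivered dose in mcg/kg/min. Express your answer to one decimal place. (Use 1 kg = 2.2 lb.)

1.0 mcg/kg/min

Weight = 273 lb ÷ 2.2 lb/kg = 124.0909 kg
Concentration = 4 mg ÷ 242 mL = 0.01652893 mg/mL = 16.52893 mcg/mL
Drug rate = 468 mL/hr × 16.52893 mcg/mL = 7735.537 mcg/hr
7735.537 mcg/hr ÷ 60 min/hr = 128.9256 mcg/min
128.9256 mcg/min ÷ 124.0909 kg = 1.038961 mcg/kg/min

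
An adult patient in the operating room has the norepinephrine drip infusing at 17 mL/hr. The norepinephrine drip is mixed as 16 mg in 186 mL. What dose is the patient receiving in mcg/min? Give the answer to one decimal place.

24.4 mcg/min

Concentration = 16 mg ÷ 186 mL = 0.08602151 mg/mL = 86.02151 mcg/mL
Drug rate = 17 mL/hr × 86.02151 mcg/mL = 1462.366 mcg/hr
1462.366 mcg/hr ÷ 60 min/hr = 24.37276 mcg/min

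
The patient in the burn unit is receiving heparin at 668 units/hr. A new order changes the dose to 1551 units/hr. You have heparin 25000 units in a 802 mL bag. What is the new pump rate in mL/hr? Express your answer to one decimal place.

Concentration = 25000 units ÷ 802 mL = 31.17207 units/mL
Rate = 1551 units/hr ÷ 31.17207 units/mL = 49.75608 mL/hr

49.8 mL/hr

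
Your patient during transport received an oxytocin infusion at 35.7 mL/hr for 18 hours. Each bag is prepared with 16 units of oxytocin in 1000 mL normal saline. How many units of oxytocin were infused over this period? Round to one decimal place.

Concentration = 16 units ÷ 1000 mL = 0.016 units/mL = 16 milliunits/mL
Drug rate = 35.7 mL/hr × 16 milliunits/mL = 571.2 milliunits/hr
Total = 571.2 milliunits/hr × 18 hr = 10281.6 milliunits = 10.2816 units

10.3 units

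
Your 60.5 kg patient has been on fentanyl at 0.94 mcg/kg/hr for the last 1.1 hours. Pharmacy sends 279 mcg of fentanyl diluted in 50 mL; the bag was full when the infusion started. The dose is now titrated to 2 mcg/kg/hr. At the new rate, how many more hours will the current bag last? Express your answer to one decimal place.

Initial rate:
Dose = 0.94 mcg/kg/hr × 60.5 kg = 56.87 mcg/hr
Concentration = 279 mcg ÷ 50 mL = 5.58 mcg/mL
Rate = 56.87 mcg/hr ÷ 5.58 mcg/mL = 10.19176 mL/hr
Volume infused so far = 10.19176 mL/hr × 1.1 hr = 11.21093 mL
Volume remaining = 50 − 11.21093 = 38.78907 mL
New rate:
Dose = 2 mcg/kg/hr × 60.5 kg = 121 mcg/hr
Rate = 121 mcg/hr ÷ 5.58 mcg/mL = 21.68459 mL/hr
Time remaining = 38.78907 mL ÷ 21.68459 mL/hr = 1.788785 hr

1.8 hours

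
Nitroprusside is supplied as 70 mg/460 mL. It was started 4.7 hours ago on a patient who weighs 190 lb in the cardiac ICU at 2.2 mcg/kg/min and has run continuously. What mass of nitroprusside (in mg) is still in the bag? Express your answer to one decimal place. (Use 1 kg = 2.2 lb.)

Weight = 190 lb ÷ 2.2 lb/kg = 86.36364 kg
Dose = 2.2 mcg/kg/min × 86.36364 kg = 190 mcg/min
190 mcg/min × 60 min/hr = 11400 mcg/hr
Concentration = 70 mg ÷ 460 mL = 0.1521739 mg/mL = 152.1739 mcg/mL
Rate = 11400 mcg/hr ÷ 152.1739 mcg/mL = 74.91429 mL/hr
Volume infused = 74.91429 mL/hr × 4.7 hr = 352.0971 mL
Volume remaining = 460 − 352.0971 = 107.9029 mL
Drug remaining = 107.9029 mL × 152.1739 mcg/mL = 16420 mcg = 16.42 mg

16.4 mg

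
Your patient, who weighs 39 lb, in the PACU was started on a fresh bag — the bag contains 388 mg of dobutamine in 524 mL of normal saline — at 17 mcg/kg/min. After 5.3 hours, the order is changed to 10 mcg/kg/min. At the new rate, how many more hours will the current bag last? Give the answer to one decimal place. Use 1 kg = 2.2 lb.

Initial rate:
Weight = 39 lb ÷ 2.2 lb/kg = 17.72727 kg
Dose = 17 mcg/kg/min × 17.72727 kg = 301.3636 mcg/min
301.3636 mcg/min × 60 min/hr = 18081.82 mcg/hr
Concentration = 388 mg ÷ 524 mL = 0.740458 mg/mL = 740.458 mcg/mL
Rate = 18081.82 mcg/hr ÷ 740.458 mcg/mL = 24.41978 mL/hr
Volume infused so far = 24.41978 mL/hr × 5.3 hr = 129.4248 mL
Volume remaining = 524 − 129.4248 = 394.5752 mL
New rate:
Dose = 10 mcg/kg/min × 17.72727 kg = 177.2727 mcg/min
177.2727 mcg/min × 60 min/hr = 10636.36 mcg/hr
Rate = 10636.36 mcg/hr ÷ 740.458 mcg/mL = 14.36457 mL/hr
Time remaining = 394.5752 mL ÷ 14.36457 mL/hr = 27.46863 hr

27.5 hours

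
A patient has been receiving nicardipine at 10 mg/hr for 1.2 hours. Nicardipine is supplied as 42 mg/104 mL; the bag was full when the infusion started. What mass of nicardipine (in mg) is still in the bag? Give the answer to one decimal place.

Concentration = 42 mg ÷ 104 mL = 0.4038462 mg/mL
Rate = 10 mg/hr ÷ 0.4038462 mg/mL = 24.7619 mL/hr
Volume infused = 24.7619 mL/hr × 1.2 hr = 29.71429 mL
Volume remaining = 104 − 29.71429 = 74.28571 mL
Drug remaining = 74.28571 mL × 0.4038462 mg/mL = 30 mg

30.0 mg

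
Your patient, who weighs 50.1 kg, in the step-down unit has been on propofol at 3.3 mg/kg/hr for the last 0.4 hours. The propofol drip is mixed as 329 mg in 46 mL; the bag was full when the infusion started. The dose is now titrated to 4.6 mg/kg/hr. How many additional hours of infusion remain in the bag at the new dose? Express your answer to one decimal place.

Initial rate:
Dose = 3.3 mg/kg/hr × 50.1 kg = 165.33 mg/hr
Concentration = 329 mg ÷ 46 mL = 7.152174 mg/mL
Rate = 165.33 mg/hr ÷ 7.152174 mg/mL = 23.11605 mL/hr
Volume infused so far = 23.11605 mL/hr × 0.4 hr = 9.246419 mL
Volume remaining = 46 − 9.246419 = 36.75358 mL
New rate:
Dose = 4.6 mg/kg/hr × 50.1 kg = 230.46 mg/hr
Rate = 230.46 mg/hr ÷ 7.152174 mg/mL = 32.22237 mL/hr
Time remaining = 36.75358 mL ÷ 32.22237 mL/hr = 1.140623 hr

1.1 hours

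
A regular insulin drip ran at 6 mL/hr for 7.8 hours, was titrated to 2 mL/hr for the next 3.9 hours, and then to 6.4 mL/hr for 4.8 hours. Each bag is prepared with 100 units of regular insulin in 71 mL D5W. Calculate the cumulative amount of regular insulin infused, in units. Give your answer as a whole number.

120 units

Concentration = 100 units ÷ 71 mL = 1.408451 units/mL
Stage 1: 6 mL/hr × 7.8 hr = 46.8 mL → 46.8 mL × 1.408451 units/mL = 65.91549 units
Stage 2: 2 mL/hr × 3.9 hr = 7.8 mL → 7.8 mL × 1.408451 units/mL = 10.98592 units
Stage 3: 6.4 mL/hr × 4.8 hr = 30.72 mL → 30.72 mL × 1.408451 units/mL = 43.26761 units
Total = 65.91549 + 10.98592 + 43.26761 = 120.169 units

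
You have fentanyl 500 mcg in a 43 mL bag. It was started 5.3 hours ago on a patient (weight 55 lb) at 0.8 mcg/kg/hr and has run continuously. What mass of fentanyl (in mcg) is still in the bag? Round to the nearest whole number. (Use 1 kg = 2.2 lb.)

Weight = 55 lb ÷ 2.2 lb/kg = 25 kg
Dose = 0.8 mcg/kg/hr × 25 kg = 20 mcg/hr
Concentration = 500 mcg ÷ 43 mL = 11.62791 mcg/mL
Rate = 20 mcg/hr ÷ 11.62791 mcg/mL = 1.72 mL/hr
Volume infused = 1.72 mL/hr × 5.3 hr = 9.116 mL
Volume remaining = 43 − 9.116 = 33.884 mL
Drug remaining = 33.884 mL × 11.62791 mcg/mL = 394 mcg

394 mcg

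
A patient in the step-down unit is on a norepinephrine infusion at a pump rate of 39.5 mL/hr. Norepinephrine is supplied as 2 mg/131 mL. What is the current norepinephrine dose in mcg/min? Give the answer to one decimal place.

Concentration = 2 mg ÷ 131 mL = 0.01526718 mg/mL = 15.26718 mcg/mL
Drug rate = 39.5 mL/hr × 15.26718 mcg/mL = 603.0534 mcg/hr
603.0534 mcg/hr ÷ 60 min/hr = 10.05089 mcg/min

10.1 mcg/min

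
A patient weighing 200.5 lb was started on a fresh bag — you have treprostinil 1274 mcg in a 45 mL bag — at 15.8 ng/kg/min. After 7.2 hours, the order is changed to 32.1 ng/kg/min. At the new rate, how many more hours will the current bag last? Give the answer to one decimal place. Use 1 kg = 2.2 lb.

3.7 hours

Initial rate:
Weight = 200.5 lb ÷ 2.2 lb/kg = 91.13636 kg
Dose = 15.8 ng/kg/min × 91.13636 kg = 1439.955 ng/min
1439.955 ng/min × 60 min/hr = 86397.27 ng/hr
Concentration = 1274 mcg ÷ 45 mL = 28.31111 mcg/mL = 28311.11 ng/mL
Rate = 86397.27 ng/hr ÷ 28311.11 ng/mL = 3.051709 mL/hr
Volume infused so far = 3.051709 mL/hr × 7.2 hr = 21.9723 mL
Volume remaining = 45 − 21.9723 = 23.0277 mL
New rate:
Dose = 32.1 ng/kg/min × 91.13636 kg = 2925.477 ng/min
2925.477 ng/min × 60 min/hr = 175528.6 ng/hr
Rate = 175528.6 ng/hr ÷ 28311.11 ng/mL = 6.199991 mL/hr
Time remaining = 23.0277 mL ÷ 6.199991 mL/hr = 3.71415 hr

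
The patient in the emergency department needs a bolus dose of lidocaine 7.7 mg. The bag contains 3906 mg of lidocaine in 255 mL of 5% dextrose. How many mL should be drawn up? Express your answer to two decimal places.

0.50 mL

Concentration = 3906 mg ÷ 255 mL = 15.31765 mg/mL
Volume = 7.7 mg ÷ 15.31765 mg/mL = 0.5026882 mL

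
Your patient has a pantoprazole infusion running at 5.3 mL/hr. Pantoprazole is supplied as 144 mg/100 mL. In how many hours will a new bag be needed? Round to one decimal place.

18.9 hours

Duration = 100 mL ÷ 5.3 mL/hr = 18.86792 hr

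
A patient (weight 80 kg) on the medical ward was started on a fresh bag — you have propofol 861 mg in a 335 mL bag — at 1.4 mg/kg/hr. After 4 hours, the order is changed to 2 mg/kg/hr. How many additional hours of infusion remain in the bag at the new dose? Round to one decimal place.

2.6 hours

Initial rate:
Dose = 1.4 mg/kg/hr × 80 kg = 112 mg/hr
Concentration = 861 mg ÷ 335 mL = 2.570149 mg/mL
Rate = 112 mg/hr ÷ 2.570149 mg/mL = 43.57724 mL/hr
Volume infused so far = 43.57724 mL/hr × 4 hr = 174.3089 mL
Volume remaining = 335 − 174.3089 = 160.6911 mL
New rate:
Dose = 2 mg/kg/hr × 80 kg = 160 mg/hr
Rate = 160 mg/hr ÷ 2.570149 mg/mL = 62.25319 mL/hr
Time remaining = 160.6911 mL ÷ 62.25319 mL/hr = 2.58125 hr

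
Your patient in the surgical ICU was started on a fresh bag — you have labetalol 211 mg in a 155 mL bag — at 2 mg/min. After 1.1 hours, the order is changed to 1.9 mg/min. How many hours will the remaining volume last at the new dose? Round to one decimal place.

0.7 hours

Initial rate:
2 mg/min × 60 min/hr = 120 mg/hr
Concentration = 211 mg ÷ 155 mL = 1.36129 mg/mL
Rate = 120 mg/hr ÷ 1.36129 mg/mL = 88.15166 mL/hr
Volume infused so far = 88.15166 mL/hr × 1.1 hr = 96.96682 mL
Volume remaining = 155 − 96.96682 = 58.03318 mL
New rate:
1.9 mg/min × 60 min/hr = 114 mg/hr
Rate = 114 mg/hr ÷ 1.36129 mg/mL = 83.74408 mL/hr
Time remaining = 58.03318 mL ÷ 83.74408 mL/hr = 0.6929825 hr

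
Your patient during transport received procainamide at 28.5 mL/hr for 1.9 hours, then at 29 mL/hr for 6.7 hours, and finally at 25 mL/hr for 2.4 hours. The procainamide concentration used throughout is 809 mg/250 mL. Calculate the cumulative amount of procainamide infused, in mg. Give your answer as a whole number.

Concentration = 809 mg ÷ 250 mL = 3.236 mg/mL
Stage 1: 28.5 mL/hr × 1.9 hr = 54.15 mL → 54.15 mL × 3.236 mg/mL = 175.2294 mg
Stage 2: 29 mL/hr × 6.7 hr = 194.3 mL → 194.3 mL × 3.236 mg/mL = 628.7548 mg
Stage 3: 25 mL/hr × 2.4 hr = 60 mL → 60 mL × 3.236 mg/mL = 194.16 mg
Total = 175.2294 + 628.7548 + 194.16 = 998.1442 mg

998 mg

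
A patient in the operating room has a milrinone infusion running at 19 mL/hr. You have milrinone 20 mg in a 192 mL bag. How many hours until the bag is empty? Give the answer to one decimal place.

Duration = 192 mL ÷ 19 mL/hr = 10.10526 hr

10.1 hours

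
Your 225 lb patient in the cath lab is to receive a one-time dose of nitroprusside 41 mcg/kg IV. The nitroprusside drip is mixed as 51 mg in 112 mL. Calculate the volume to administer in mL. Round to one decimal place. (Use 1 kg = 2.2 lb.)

Weight = 225 lb ÷ 2.2 lb/kg = 102.2727 kg
Dose = 41 mcg/kg × 102.2727 kg = 4193.182 mcg
Concentration = 51 mg ÷ 112 mL = 0.4553571 mg/mL = 455.3571 mcg/mL
Volume = 4193.182 mcg ÷ 455.3571 mcg/mL = 9.208556 mL

9.2 mL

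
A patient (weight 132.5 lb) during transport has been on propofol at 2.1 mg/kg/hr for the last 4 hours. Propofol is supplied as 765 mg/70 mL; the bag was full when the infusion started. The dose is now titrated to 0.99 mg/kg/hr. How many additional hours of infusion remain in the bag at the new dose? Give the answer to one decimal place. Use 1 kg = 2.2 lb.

Initial rate:
Weight = 132.5 lb ÷ 2.2 lb/kg = 60.22727 kg
Dose = 2.1 mg/kg/hr × 60.22727 kg = 126.4773 mg/hr
Concentration = 765 mg ÷ 70 mL = 10.92857 mg/mL
Rate = 126.4773 mg/hr ÷ 10.92857 mg/mL = 11.57308 mL/hr
Volume infused so far = 11.57308 mL/hr × 4 hr = 46.29234 mL
Volume remaining = 70 − 46.29234 = 23.70766 mL
New rate:
Dose = 0.99 mg/kg/hr × 60.22727 kg = 59.625 mg/hr
Rate = 59.625 mg/hr ÷ 10.92857 mg/mL = 5.455882 mL/hr
Time remaining = 23.70766 mL ÷ 5.455882 mL/hr = 4.34534 hr

4.3 hours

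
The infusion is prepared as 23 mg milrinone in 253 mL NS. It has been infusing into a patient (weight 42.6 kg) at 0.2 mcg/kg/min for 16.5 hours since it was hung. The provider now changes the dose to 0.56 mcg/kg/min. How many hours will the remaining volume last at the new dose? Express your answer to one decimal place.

10.2 hours

Initial rate:
Dose = 0.2 mcg/kg/min × 42.6 kg = 8.52 mcg/min
8.52 mcg/min × 60 min/hr = 511.2 mcg/hr
Concentration = 23 mg ÷ 253 mL = 0.09090909 mg/mL = 90.90909 mcg/mL
Rate = 511.2 mcg/hr ÷ 90.90909 mcg/mL = 5.6232 mL/hr
Volume infused so far = 5.6232 mL/hr × 16.5 hr = 92.7828 mL
Volume remaining = 253 − 92.7828 = 160.2172 mL
New rate:
Dose = 0.56 mcg/kg/min × 42.6 kg = 23.856 mcg/min
23.856 mcg/min × 60 min/hr = 1431.36 mcg/hr
Rate = 1431.36 mcg/hr ÷ 90.90909 mcg/mL = 15.74496 mL/hr
Time remaining = 160.2172 mL ÷ 15.74496 mL/hr = 10.17578 hr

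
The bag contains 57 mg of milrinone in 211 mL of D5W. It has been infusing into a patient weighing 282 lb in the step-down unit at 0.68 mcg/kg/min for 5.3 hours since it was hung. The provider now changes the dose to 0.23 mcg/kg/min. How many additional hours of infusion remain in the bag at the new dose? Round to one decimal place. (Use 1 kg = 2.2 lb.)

Initial rate:
Weight = 282 lb ÷ 2.2 lb/kg = 128.1818 kg
Dose = 0.68 mcg/kg/min × 128.1818 kg = 87.16364 mcg/min
87.16364 mcg/min × 60 min/hr = 5229.818 mcg/hr
Concentration = 57 mg ÷ 211 mL = 0.2701422 mg/mL = 270.1422 mcg/mL
Rate = 5229.818 mcg/hr ÷ 270.1422 mcg/mL = 19.3595 mL/hr
Volume infused so far = 19.3595 mL/hr × 5.3 hr = 102.6054 mL
Volume remaining = 211 − 102.6054 = 108.3946 mL
New rate:
Dose = 0.23 mcg/kg/min × 128.1818 kg = 29.48182 mcg/min
29.48182 mcg/min × 60 min/hr = 1768.909 mcg/hr
Rate = 1768.909 mcg/hr ÷ 270.1422 mcg/mL = 6.548067 mL/hr
Time remaining = 108.3946 mL ÷ 6.548067 mL/hr = 16.55368 hr

16.6 hours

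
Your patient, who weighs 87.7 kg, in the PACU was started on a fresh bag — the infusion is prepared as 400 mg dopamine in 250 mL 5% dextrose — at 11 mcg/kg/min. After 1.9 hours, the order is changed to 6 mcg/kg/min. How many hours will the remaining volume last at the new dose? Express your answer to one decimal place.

Initial rate:
Dose = 11 mcg/kg/min × 87.7 kg = 964.7 mcg/min
964.7 mcg/min × 60 min/hr = 57882 mcg/hr
Concentration = 400 mg ÷ 250 mL = 1.6 mg/mL = 1600 mcg/mL
Rate = 57882 mcg/hr ÷ 1600 mcg/mL = 36.17625 mL/hr
Volume infused so far = 36.17625 mL/hr × 1.9 hr = 68.73488 mL
Volume remaining = 250 − 68.73488 = 181.2651 mL
New rate:
Dose = 6 mcg/kg/min × 87.7 kg = 526.2 mcg/min
526.2 mcg/min × 60 min/hr = 31572 mcg/hr
Rate = 31572 mcg/hr ÷ 1600 mcg/mL = 19.7325 mL/hr
Time remaining = 181.2651 mL ÷ 19.7325 mL/hr = 9.186121 hr

9.2 hours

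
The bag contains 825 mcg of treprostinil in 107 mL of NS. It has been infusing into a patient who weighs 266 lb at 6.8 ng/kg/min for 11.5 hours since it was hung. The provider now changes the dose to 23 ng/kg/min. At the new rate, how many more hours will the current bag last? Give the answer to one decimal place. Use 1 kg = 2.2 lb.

Initial rate:
Weight = 266 lb ÷ 2.2 lb/kg = 120.9091 kg
Dose = 6.8 ng/kg/min × 120.9091 kg = 822.1818 ng/min
822.1818 ng/min × 60 min/hr = 49330.91 ng/hr
Concentration = 825 mcg ÷ 107 mL = 7.71028 mcg/mL = 7710.28 ng/mL
Rate = 49330.91 ng/hr ÷ 7710.28 ng/mL = 6.398069 mL/hr
Volume infused so far = 6.398069 mL/hr × 11.5 hr = 73.5778 mL
Volume remaining = 107 − 73.5778 = 33.4222 mL
New rate:
Dose = 23 ng/kg/min × 120.9091 kg = 2780.909 ng/min
2780.909 ng/min × 60 min/hr = 166854.5 ng/hr
Rate = 166854.5 ng/hr ÷ 7710.28 ng/mL = 21.64053 mL/hr
Time remaining = 33.4222 mL ÷ 21.64053 mL/hr = 1.544426 hr

1.5 hours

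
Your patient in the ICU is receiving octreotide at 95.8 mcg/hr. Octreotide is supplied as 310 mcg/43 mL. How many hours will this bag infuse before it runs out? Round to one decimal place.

3.2 hours

Concentration = 310 mcg ÷ 43 mL = 7.209302 mcg/mL
Rate = 95.8 mcg/hr ÷ 7.209302 mcg/mL = 13.28839 mL/hr
Duration = 43 mL ÷ 13.28839 mL/hr = 3.235908 hr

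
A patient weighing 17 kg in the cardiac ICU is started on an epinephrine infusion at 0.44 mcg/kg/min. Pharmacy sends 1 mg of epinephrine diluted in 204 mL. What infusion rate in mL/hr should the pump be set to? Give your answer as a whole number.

92 mL/hr

Dose = 0.44 mcg/kg/min × 17 kg = 7.48 mcg/min
7.48 mcg/min × 60 min/hr = 448.8 mcg/hr
Concentration = 1 mg ÷ 204 mL = 0.004901961 mg/mL = 4.901961 mcg/mL
Rate = 448.8 mcg/hr ÷ 4.901961 mcg/mL = 91.5552 mL/hr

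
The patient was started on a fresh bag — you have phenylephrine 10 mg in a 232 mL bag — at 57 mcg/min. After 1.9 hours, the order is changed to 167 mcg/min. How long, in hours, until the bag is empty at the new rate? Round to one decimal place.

Initial rate:
57 mcg/min × 60 min/hr = 3420 mcg/hr
Concentration = 10 mg ÷ 232 mL = 0.04310345 mg/mL = 43.10345 mcg/mL
Rate = 3420 mcg/hr ÷ 43.10345 mcg/mL = 79.344 mL/hr
Volume infused so far = 79.344 mL/hr × 1.9 hr = 150.7536 mL
Volume remaining = 232 − 150.7536 = 81.2464 mL
New rate:
167 mcg/min × 60 min/hr = 10020 mcg/hr
Rate = 10020 mcg/hr ÷ 43.10345 mcg/mL = 232.464 mL/hr
Time remaining = 81.2464 mL ÷ 232.464 mL/hr = 0.349501 hr

0.3 hours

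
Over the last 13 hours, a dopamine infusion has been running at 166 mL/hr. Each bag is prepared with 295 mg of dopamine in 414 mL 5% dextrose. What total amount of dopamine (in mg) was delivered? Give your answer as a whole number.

Concentration = 295 mg ÷ 414 mL = 0.7125604 mg/mL = 712.5604 mcg/mL
Drug rate = 166 mL/hr × 712.5604 mcg/mL = 118285 mcg/hr
Total = 118285 mcg/hr × 13 hr = 1537705 mcg = 1537.705 mg

1538 mg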